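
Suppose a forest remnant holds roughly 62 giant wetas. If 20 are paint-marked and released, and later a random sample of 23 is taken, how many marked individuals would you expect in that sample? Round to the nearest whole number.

The marked fraction of the population is 20/62, so in a sample of 23 expect C·(M/N) marked.
E[R] = 20 × 23 / 62 = 460 / 62 ≈ 7.4 → 7

expected recaptures ≈ 7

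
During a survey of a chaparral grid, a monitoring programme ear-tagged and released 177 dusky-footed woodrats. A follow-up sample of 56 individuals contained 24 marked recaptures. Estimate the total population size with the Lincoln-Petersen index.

N = 413

N = (177 × 56) / 24 = 9912 / 24 = 413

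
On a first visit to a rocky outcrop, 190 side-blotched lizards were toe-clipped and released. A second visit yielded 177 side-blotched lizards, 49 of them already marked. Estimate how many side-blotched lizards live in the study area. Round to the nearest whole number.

Lincoln-Petersen assumes M/N = R/C, so N = M·C / R.
N = (190 × 177) / 49 = 33630 / 49 ≈ 686.3 → 686

N ≈ 686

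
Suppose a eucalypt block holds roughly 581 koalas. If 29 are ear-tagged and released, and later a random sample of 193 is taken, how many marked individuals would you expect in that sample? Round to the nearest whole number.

expected recaptures ≈ 10

The marked fraction of the population is 29/581, so in a sample of 193 expect C·(M/N) marked.
E[R] = 29 × 193 / 581 = 5597 / 581 ≈ 9.6 → 10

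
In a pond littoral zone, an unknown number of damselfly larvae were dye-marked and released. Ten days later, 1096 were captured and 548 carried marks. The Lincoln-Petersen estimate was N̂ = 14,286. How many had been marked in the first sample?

M = 7143

From N = M·C/R: M = N·R / C = 14286·548 / 1096 = 7828728 / 1096 = 7143.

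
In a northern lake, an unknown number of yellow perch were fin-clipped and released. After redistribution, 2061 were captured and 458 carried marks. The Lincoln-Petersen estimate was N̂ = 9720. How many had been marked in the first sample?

From N = M·C/R: M = N·R / C = 9720·458 / 2061 = 4451760 / 2061 = 2160.

M = 2160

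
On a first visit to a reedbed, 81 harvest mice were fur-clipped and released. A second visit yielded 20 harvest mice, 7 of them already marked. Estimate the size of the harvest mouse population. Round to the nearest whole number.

N = (81 × 20) / 7 = 1620 / 7 ≈ 231.4 → 231

N ≈ 231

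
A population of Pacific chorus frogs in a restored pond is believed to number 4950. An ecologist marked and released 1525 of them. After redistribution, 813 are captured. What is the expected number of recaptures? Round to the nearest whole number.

Expected recaptures E[R] = M·C / N.
E[R] = 1525 × 813 / 4950 = 1239825 / 4950 ≈ 250.47 → 250

expected recaptures ≈ 250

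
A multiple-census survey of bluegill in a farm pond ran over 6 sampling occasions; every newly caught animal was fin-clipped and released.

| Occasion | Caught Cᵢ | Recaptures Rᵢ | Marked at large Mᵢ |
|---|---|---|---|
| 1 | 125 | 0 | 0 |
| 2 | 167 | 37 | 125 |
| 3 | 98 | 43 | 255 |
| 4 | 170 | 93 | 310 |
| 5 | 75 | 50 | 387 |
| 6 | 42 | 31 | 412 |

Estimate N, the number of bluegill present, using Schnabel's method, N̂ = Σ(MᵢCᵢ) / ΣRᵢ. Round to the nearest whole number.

N ≈ 570

Σ MᵢCᵢ = 0·125 + 125·167 + 255·98 + 310·170 + 387·75 + 412·42 = 0 + 20875 + 24990 + 52700 + 29025 + 17304 = 144894
Σ Rᵢ = 0 + 37 + 43 + 93 + 50 + 31 = 254
N̂ = 144894 / 254 ≈ 570.4 → 570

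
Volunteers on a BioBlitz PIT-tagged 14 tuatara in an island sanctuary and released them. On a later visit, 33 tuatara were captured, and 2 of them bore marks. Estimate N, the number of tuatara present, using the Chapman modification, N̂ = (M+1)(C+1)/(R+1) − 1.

N = 169

N̂ = (14+1)(33+1)/(2+1) − 1 = 15·34/3 − 1
= 510/3 − 1 = 170 − 1 = 169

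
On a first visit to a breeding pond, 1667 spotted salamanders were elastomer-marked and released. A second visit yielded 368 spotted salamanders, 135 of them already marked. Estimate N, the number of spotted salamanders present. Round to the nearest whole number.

N ≈ 4544

N = (1667 × 368) / 135 = 613456 / 135 ≈ 4544.1 → 4544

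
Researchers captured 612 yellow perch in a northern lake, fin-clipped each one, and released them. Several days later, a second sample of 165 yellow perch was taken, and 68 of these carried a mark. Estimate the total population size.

If marked individuals mix randomly, R/C ≈ M/N, giving N ≈ M·C/R.
N = (612 × 165) / 68 = 100980 / 68 = 1485

N = 1485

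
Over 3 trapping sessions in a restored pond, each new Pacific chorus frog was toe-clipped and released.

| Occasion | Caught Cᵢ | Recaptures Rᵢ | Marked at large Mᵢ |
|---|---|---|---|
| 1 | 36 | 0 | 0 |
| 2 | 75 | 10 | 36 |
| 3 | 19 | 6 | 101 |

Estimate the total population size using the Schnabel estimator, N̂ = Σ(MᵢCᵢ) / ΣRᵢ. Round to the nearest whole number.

Σ MᵢCᵢ = 0·36 + 36·75 + 101·19 = 0 + 2700 + 1919 = 4619
Σ Rᵢ = 0 + 10 + 6 = 16
N̂ = 4619 / 16 ≈ 288.7 → 289

N ≈ 289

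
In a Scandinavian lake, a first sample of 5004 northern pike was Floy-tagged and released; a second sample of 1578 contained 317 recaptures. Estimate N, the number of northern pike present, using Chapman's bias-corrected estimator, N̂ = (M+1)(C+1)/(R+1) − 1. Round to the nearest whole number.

N ≈ 24,851

N̂ = (5004+1)(1578+1)/(317+1) − 1 = 5005·1579/318 − 1
= 7902895/318 − 1 ≈ 24851.9 − 1 ≈ 24850.9 → 24851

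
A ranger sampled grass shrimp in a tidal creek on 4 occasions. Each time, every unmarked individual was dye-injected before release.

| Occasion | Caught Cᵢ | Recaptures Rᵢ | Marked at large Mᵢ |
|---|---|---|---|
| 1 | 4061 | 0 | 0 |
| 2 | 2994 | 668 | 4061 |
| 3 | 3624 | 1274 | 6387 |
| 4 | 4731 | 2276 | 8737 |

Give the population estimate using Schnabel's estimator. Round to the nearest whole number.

N ≈ 18,170

Σ MᵢCᵢ = 0·4061 + 4061·2994 + 6387·3624 + 8737·4731 = 0 + 12158634 + 23146488 + 41334747 = 76639869
Σ Rᵢ = 0 + 668 + 1274 + 2276 = 4218
N̂ = 76639869 / 4218 ≈ 18169.7 → 18170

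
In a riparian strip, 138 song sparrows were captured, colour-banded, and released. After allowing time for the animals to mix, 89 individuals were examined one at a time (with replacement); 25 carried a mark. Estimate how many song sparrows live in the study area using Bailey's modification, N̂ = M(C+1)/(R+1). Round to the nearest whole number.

N ≈ 478

N̂ = 138·(89+1)/(25+1) = 138·90/26 = 12420/26 ≈ 477.7 → 478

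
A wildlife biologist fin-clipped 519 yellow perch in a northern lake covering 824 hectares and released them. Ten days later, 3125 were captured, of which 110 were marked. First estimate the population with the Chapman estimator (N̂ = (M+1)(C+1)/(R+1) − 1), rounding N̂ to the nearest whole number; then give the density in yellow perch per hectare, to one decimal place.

density ≈ 17.8 yellow perch per hectare

N̂ = 520·3126/111 − 1 = 1625520/111 − 1 ≈ 14643.3 → 14643
Density = N̂ / area = 14643 / 824 ≈ 17.77 → 17.8 per hectare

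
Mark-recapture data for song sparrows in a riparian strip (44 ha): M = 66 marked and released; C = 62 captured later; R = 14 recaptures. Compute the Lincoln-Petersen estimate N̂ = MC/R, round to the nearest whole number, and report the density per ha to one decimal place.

N̂ = 66·62/14 = 4092/14 ≈ 292.3 → 292
Density = N̂ / area = 292 / 44 ≈ 6.64 → 6.6 per ha

density ≈ 6.6 song sparrows per ha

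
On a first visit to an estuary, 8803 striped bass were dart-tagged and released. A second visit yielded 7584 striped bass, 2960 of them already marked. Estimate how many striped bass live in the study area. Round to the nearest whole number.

N ≈ 22,555

The marked fraction in the recapture sample should equal the marked fraction in the population: 2960/7584 = 8803/N.
N = (8803 × 7584) / 2960 = 66761952 / 2960 ≈ 22554.7 → 22555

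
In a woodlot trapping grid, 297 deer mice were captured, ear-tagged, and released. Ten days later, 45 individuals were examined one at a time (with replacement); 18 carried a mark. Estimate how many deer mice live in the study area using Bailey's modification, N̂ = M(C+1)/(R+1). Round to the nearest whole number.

N̂ = 297·(45+1)/(18+1) = 297·46/19 = 13662/19 ≈ 719.1 → 719

N ≈ 719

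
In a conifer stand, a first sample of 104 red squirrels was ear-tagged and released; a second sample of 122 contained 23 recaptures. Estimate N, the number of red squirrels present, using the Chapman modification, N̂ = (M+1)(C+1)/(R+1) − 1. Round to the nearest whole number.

N̂ = (104+1)(122+1)/(23+1) − 1 = 105·123/24 − 1
= 12915/24 − 1 ≈ 538.1 − 1 ≈ 537.1 → 537

N ≈ 537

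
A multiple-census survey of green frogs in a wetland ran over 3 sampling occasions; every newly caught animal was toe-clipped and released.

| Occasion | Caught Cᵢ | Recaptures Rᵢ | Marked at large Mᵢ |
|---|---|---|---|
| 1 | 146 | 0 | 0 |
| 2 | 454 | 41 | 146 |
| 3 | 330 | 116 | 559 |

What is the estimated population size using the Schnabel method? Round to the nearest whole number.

Σ MᵢCᵢ = 0·146 + 146·454 + 559·330 = 0 + 66284 + 184470 = 250754
Σ Rᵢ = 0 + 41 + 116 = 157
N̂ = 250754 / 157 ≈ 1597.2 → 1597

N ≈ 1597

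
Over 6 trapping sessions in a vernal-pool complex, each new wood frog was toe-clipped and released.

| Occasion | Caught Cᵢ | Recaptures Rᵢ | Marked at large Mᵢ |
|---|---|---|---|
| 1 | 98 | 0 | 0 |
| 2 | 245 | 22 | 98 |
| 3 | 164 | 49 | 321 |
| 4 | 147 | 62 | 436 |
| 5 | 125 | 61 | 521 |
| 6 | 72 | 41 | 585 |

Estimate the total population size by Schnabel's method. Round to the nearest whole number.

Σ MᵢCᵢ = 0·98 + 98·245 + 321·164 + 436·147 + 521·125 + 585·72 = 0 + 24010 + 52644 + 64092 + 65125 + 42120 = 247991
Σ Rᵢ = 0 + 22 + 49 + 62 + 61 + 41 = 235
N̂ = 247991 / 235 ≈ 1055.3 → 1055

N ≈ 1055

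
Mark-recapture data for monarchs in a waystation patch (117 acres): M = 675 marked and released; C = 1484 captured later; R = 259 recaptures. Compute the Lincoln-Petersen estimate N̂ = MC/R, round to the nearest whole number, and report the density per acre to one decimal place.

N̂ = 675·1484/259 = 1001700/259 ≈ 3867.6 → 3868
Density = N̂ / area = 3868 / 117 ≈ 33.06 → 33.1 per acre

density ≈ 33.1 monarchs per acre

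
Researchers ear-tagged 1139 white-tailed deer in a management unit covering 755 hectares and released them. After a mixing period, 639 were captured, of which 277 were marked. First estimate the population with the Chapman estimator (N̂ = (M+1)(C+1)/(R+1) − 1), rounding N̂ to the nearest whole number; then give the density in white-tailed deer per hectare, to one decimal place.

density ≈ 3.5 white-tailed deer per hectare

N̂ = 1140·640/278 − 1 = 729600/278 − 1 ≈ 2623.46 → 2623
Density = N̂ / area = 2623 / 755 ≈ 3.47 → 3.5 per hectare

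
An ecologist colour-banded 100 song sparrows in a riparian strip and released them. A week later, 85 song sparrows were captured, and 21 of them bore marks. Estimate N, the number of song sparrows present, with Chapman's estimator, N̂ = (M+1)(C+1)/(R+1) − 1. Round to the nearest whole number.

N ≈ 394

N̂ = (100+1)(85+1)/(21+1) − 1 = 101·86/22 − 1
= 8686/22 − 1 ≈ 394.8 − 1 ≈ 393.8 → 394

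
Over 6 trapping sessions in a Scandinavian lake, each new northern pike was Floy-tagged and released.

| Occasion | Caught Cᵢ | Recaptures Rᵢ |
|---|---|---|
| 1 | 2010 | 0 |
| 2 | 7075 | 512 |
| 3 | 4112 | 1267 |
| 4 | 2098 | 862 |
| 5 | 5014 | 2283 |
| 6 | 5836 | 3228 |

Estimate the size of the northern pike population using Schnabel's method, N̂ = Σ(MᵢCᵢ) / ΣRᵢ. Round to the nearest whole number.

N ≈ 27,804

Marked at large before each occasion: Mᵢ = Σⱼ<ᵢ (Cⱼ − Rⱼ) → M1=0, M2=2010, M3=8573, M4=11418, M5=12654, M6=15385
Σ MᵢCᵢ = 0·2010 + 2010·7075 + 8573·4112 + 11418·2098 + 12654·5014 + 15385·5836 = 0 + 14220750 + 35252176 + 23954964 + 63447156 + 89786860 = 226661906
Σ Rᵢ = 0 + 512 + 1267 + 862 + 2283 + 3228 = 8152
N̂ = 226661906 / 8152 ≈ 27804.45 → 27804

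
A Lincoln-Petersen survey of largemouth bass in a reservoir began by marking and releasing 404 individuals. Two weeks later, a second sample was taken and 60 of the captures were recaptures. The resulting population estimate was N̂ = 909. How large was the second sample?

From N = M·C/R: C = N·R / M = 909·60 / 404 = 54540 / 404 = 135.

C = 135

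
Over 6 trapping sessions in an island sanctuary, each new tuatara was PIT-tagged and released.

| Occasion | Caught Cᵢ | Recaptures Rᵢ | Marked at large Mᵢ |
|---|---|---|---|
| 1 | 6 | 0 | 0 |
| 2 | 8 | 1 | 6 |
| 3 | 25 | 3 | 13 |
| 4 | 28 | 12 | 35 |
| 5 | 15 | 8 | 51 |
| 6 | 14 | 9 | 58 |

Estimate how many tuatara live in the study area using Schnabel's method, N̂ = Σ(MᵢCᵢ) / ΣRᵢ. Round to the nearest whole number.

Σ MᵢCᵢ = 0·6 + 6·8 + 13·25 + 35·28 + 51·15 + 58·14 = 0 + 48 + 325 + 980 + 765 + 812 = 2930
Σ Rᵢ = 0 + 1 + 3 + 12 + 8 + 9 = 33
N̂ = 2930 / 33 ≈ 88.8 → 89

N ≈ 89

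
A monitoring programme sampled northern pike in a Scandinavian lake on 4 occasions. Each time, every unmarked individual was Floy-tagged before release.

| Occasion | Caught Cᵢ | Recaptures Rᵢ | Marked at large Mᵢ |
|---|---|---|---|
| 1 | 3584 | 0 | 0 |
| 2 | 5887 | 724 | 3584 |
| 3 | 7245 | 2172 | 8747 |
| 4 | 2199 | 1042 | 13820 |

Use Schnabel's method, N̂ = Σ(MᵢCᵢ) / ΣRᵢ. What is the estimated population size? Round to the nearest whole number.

N ≈ 29,167

Σ MᵢCᵢ = 0·3584 + 3584·5887 + 8747·7245 + 13820·2199 = 0 + 21099008 + 63372015 + 30390180 = 114861203
Σ Rᵢ = 0 + 724 + 2172 + 1042 = 3938
N̂ = 114861203 / 3938 ≈ 29167.4 → 29167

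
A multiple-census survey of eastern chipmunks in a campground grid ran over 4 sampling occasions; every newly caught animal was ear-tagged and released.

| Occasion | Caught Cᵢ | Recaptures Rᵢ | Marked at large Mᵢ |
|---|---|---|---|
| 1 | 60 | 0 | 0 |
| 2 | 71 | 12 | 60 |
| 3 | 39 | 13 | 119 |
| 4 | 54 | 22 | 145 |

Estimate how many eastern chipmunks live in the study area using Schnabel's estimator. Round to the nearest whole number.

N ≈ 356

Σ MᵢCᵢ = 0·60 + 60·71 + 119·39 + 145·54 = 0 + 4260 + 4641 + 7830 = 16731
Σ Rᵢ = 0 + 12 + 13 + 22 = 47
N̂ = 16731 / 47 ≈ 356.0 → 356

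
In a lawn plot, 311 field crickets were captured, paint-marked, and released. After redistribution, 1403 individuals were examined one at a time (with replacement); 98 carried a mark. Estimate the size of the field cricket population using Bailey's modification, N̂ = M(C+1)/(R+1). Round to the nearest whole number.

N ≈ 4411

N̂ = 311·(1403+1)/(98+1) = 311·1404/99 = 436644/99 ≈ 4410.5 → 4411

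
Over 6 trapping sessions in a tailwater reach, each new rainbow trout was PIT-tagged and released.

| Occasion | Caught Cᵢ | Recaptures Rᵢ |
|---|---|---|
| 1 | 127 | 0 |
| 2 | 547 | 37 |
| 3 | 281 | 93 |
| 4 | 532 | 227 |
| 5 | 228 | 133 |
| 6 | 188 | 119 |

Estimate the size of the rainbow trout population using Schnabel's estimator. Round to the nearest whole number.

Marked at large before each occasion: Mᵢ = Σⱼ<ᵢ (Cⱼ − Rⱼ) → M1=0, M2=127, M3=637, M4=825, M5=1130, M6=1225
Σ MᵢCᵢ = 0·127 + 127·547 + 637·281 + 825·532 + 1130·228 + 1225·188 = 0 + 69469 + 178997 + 438900 + 257640 + 230300 = 1175306
Σ Rᵢ = 0 + 37 + 93 + 227 + 133 + 119 = 609
N̂ = 1175306 / 609 ≈ 1929.9 → 1930

N ≈ 1930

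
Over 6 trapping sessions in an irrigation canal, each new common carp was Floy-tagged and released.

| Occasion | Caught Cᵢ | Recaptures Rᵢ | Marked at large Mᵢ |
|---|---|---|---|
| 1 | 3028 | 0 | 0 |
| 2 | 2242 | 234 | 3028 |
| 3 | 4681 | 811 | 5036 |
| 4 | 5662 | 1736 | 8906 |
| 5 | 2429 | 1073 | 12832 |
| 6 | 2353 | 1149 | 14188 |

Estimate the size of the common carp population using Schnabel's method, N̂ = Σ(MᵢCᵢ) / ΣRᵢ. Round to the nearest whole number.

N ≈ 29,051

Σ MᵢCᵢ = 0·3028 + 3028·2242 + 5036·4681 + 8906·5662 + 12832·2429 + 14188·2353 = 0 + 6788776 + 23573516 + 50425772 + 31168928 + 33384364 = 145341356
Σ Rᵢ = 0 + 234 + 811 + 1736 + 1073 + 1149 = 5003
N̂ = 145341356 / 5003 ≈ 29050.8 → 29051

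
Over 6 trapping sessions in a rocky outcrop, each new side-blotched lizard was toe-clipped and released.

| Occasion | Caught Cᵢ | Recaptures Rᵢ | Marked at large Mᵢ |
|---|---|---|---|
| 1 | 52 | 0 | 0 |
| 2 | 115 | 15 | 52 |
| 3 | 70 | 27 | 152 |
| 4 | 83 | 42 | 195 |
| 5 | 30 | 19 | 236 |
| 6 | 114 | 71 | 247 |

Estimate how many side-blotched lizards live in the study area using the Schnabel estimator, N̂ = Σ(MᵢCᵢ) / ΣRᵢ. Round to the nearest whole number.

Σ MᵢCᵢ = 0·52 + 52·115 + 152·70 + 195·83 + 236·30 + 247·114 = 0 + 5980 + 10640 + 16185 + 7080 + 28158 = 68043
Σ Rᵢ = 0 + 15 + 27 + 42 + 19 + 71 = 174
N̂ = 68043 / 174 ≈ 391.1 → 391

N ≈ 391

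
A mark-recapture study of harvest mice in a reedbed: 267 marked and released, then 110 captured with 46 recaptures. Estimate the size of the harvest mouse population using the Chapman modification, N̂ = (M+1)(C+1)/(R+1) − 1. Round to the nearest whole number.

N ≈ 632

N̂ = (267+1)(110+1)/(46+1) − 1 = 268·111/47 − 1
= 29748/47 − 1 ≈ 632.9 − 1 ≈ 631.9 → 632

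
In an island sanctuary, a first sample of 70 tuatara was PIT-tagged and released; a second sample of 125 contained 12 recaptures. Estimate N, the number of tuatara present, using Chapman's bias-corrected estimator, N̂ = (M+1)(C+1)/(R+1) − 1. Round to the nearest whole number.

N̂ = (70+1)(125+1)/(12+1) − 1 = 71·126/13 − 1
= 8946/13 − 1 ≈ 688.2 − 1 ≈ 687.2 → 687

N ≈ 687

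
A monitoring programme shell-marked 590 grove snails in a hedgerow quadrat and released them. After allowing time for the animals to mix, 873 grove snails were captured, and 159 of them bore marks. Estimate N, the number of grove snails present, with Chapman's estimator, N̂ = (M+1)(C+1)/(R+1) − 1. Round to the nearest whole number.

N̂ = (590+1)(873+1)/(159+1) − 1 = 591·874/160 − 1
= 516534/160 − 1 ≈ 3228.3 − 1 ≈ 3227.3 → 3227

N ≈ 3227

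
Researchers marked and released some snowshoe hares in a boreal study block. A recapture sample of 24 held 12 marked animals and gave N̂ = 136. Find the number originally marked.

From N = M·C/R: M = N·R / C = 136·12 / 24 = 1632 / 24 = 68.

M = 68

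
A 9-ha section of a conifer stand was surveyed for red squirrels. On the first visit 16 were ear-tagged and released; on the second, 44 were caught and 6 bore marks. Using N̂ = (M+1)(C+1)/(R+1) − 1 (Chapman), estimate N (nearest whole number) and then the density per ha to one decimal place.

N̂ = 17·45/7 − 1 = 765/7 − 1 ≈ 108.3 → 108
Density = N̂ / area = 108 / 9 = 12.0 per ha

density ≈ 12.0 red squirrels per ha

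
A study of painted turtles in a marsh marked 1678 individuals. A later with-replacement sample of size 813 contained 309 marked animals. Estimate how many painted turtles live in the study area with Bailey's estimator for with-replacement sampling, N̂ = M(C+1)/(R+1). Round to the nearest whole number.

N ≈ 4406

N̂ = 1678·(813+1)/(309+1) = 1678·814/310 = 1365892/310 ≈ 4406.1 → 4406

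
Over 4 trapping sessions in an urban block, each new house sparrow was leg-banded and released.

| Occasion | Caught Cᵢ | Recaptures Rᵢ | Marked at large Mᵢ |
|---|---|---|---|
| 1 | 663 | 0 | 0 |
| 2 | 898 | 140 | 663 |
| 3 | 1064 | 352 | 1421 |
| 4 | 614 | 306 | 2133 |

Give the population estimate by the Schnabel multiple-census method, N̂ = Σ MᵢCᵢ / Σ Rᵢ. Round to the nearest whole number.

N ≈ 4282

Σ MᵢCᵢ = 0·663 + 663·898 + 1421·1064 + 2133·614 = 0 + 595374 + 1511944 + 1309662 = 3416980
Σ Rᵢ = 0 + 140 + 352 + 306 = 798
N̂ = 3416980 / 798 ≈ 4281.9 → 4282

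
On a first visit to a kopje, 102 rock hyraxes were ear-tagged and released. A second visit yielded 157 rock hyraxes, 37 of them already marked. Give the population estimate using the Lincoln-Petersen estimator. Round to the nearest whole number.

N ≈ 433

Lincoln-Petersen assumes M/N = R/C, so N = M·C / R.
N = (102 × 157) / 37 = 16014 / 37 ≈ 432.8 → 433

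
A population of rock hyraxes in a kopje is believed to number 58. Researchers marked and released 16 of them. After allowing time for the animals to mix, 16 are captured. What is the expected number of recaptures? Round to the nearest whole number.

expected recaptures ≈ 4

Expected recaptures E[R] = M·C / N.
E[R] = 16 × 16 / 58 = 256 / 58 ≈ 4.4 → 4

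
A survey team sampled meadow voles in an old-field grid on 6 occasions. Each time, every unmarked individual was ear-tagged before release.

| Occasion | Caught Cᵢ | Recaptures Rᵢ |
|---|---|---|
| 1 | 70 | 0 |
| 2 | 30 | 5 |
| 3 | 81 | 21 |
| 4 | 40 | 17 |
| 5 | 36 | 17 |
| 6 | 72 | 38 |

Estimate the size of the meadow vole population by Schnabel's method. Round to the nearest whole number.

N ≈ 373

Marked at large before each occasion: Mᵢ = Σⱼ<ᵢ (Cⱼ − Rⱼ) → M1=0, M2=70, M3=95, M4=155, M5=178, M6=197
Σ MᵢCᵢ = 0·70 + 70·30 + 95·81 + 155·40 + 178·36 + 197·72 = 0 + 2100 + 7695 + 6200 + 6408 + 14184 = 36587
Σ Rᵢ = 0 + 5 + 21 + 17 + 17 + 38 = 98
N̂ = 36587 / 98 ≈ 373.3 → 373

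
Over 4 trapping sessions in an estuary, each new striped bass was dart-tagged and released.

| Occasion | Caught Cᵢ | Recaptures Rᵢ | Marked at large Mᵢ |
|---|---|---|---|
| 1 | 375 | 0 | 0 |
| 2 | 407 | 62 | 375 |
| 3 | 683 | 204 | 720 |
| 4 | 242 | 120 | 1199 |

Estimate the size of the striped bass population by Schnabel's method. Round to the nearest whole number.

Σ MᵢCᵢ = 0·375 + 375·407 + 720·683 + 1199·242 = 0 + 152625 + 491760 + 290158 = 934543
Σ Rᵢ = 0 + 62 + 204 + 120 = 386
N̂ = 934543 / 386 ≈ 2421.1 → 2421

N ≈ 2421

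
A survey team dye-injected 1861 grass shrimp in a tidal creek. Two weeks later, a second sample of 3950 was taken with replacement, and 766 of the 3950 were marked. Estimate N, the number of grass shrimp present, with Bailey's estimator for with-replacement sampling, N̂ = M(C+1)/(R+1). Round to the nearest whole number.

N̂ = 1861·(3950+1)/(766+1) = 1861·3951/767 = 7352811/767 ≈ 9586.46 → 9586

N ≈ 9586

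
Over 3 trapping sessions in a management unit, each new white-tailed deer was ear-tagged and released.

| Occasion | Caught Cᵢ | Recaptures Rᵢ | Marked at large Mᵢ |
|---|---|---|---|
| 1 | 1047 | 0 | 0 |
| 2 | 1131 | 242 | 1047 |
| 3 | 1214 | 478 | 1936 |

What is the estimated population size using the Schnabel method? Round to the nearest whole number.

N ≈ 4909

Σ MᵢCᵢ = 0·1047 + 1047·1131 + 1936·1214 = 0 + 1184157 + 2350304 = 3534461
Σ Rᵢ = 0 + 242 + 478 = 720
N̂ = 3534461 / 720 ≈ 4909.0 → 4909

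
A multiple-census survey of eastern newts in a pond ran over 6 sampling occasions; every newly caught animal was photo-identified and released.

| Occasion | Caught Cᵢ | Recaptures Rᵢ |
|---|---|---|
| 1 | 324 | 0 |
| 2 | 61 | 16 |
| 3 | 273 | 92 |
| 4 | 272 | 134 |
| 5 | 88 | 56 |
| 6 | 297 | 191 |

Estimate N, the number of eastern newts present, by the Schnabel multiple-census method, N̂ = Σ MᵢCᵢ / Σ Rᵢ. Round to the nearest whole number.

Marked at large before each occasion: Mᵢ = Σⱼ<ᵢ (Cⱼ − Rⱼ) → M1=0, M2=324, M3=369, M4=550, M5=688, M6=720
Σ MᵢCᵢ = 0·324 + 324·61 + 369·273 + 550·272 + 688·88 + 720·297 = 0 + 19764 + 100737 + 149600 + 60544 + 213840 = 544485
Σ Rᵢ = 0 + 16 + 92 + 134 + 56 + 191 = 489
N̂ = 544485 / 489 ≈ 1113.47 → 1113

N ≈ 1113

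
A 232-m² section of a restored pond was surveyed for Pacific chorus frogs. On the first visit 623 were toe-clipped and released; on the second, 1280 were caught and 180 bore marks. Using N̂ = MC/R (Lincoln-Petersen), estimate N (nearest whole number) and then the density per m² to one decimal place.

N̂ = 623·1280/180 = 797440/180 ≈ 4430.2 → 4430
Density = N̂ / area = 4430 / 232 ≈ 19.09 → 19.1 per m²

density ≈ 19.1 Pacific chorus frogs per m²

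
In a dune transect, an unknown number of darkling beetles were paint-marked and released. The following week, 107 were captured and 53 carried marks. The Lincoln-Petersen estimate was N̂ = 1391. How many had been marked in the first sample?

M = 689

From N = M·C/R: M = N·R / C = 1391·53 / 107 = 73723 / 107 = 689.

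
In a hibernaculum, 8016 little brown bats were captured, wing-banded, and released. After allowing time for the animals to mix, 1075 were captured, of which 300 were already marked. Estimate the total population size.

If marked individuals mix randomly, R/C ≈ M/N, giving N ≈ M·C/R.
N = (8016 × 1075) / 300 = 8617200 / 300 = 28724

N = 28,724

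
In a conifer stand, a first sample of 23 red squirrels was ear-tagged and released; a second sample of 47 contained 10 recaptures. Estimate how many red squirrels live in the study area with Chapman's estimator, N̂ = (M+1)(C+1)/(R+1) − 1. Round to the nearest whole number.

N ≈ 104

N̂ = (23+1)(47+1)/(10+1) − 1 = 24·48/11 − 1
= 1152/11 − 1 ≈ 104.7 − 1 ≈ 103.7 → 104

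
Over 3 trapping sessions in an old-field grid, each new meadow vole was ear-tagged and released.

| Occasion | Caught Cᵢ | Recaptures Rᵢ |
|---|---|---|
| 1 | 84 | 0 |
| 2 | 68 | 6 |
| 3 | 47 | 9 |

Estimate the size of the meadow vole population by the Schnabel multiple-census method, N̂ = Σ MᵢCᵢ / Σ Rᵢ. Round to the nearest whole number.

N ≈ 838

Marked at large before each occasion: Mᵢ = Σⱼ<ᵢ (Cⱼ − Rⱼ) → M1=0, M2=84, M3=146
Σ MᵢCᵢ = 0·84 + 84·68 + 146·47 = 0 + 5712 + 6862 = 12574
Σ Rᵢ = 0 + 6 + 9 = 15
N̂ = 12574 / 15 ≈ 838.3 → 838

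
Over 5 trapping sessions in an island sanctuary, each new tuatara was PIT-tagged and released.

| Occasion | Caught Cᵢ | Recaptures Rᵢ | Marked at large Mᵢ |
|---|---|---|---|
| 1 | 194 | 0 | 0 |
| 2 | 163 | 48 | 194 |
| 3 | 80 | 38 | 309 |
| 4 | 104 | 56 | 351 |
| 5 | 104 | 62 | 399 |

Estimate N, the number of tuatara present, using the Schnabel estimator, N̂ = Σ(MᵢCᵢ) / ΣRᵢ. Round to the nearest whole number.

N ≈ 659

Σ MᵢCᵢ = 0·194 + 194·163 + 309·80 + 351·104 + 399·104 = 0 + 31622 + 24720 + 36504 + 41496 = 134342
Σ Rᵢ = 0 + 48 + 38 + 56 + 62 = 204
N̂ = 134342 / 204 ≈ 658.5 → 659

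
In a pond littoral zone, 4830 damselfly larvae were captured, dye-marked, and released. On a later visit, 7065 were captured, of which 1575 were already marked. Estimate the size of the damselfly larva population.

N = 21,666

N = (4830 × 7065) / 1575 = 34123950 / 1575 = 21666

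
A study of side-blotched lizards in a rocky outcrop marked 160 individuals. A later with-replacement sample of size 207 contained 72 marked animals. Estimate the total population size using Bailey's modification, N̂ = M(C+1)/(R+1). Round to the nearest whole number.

N̂ = 160·(207+1)/(72+1) = 160·208/73 = 33280/73 ≈ 455.9 → 456

N ≈ 456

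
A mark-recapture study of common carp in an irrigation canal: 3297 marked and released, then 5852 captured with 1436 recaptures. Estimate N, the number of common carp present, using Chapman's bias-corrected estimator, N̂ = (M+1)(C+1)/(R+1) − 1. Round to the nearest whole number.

N ≈ 13,432

N̂ = (3297+1)(5852+1)/(1436+1) − 1 = 3298·5853/1437 − 1
= 19303194/1437 − 1 ≈ 13433.0 − 1 ≈ 13432.0 → 13432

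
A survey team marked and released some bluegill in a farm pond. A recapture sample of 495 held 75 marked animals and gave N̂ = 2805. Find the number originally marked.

M = 425

From N = M·C/R: M = N·R / C = 2805·75 / 495 = 210375 / 495 = 425.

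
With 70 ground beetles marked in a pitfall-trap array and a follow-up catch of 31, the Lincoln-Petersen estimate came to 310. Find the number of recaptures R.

R = 7

From N = M·C/R: R = M·C / N = 70·31 / 310 = 2170 / 310 = 7.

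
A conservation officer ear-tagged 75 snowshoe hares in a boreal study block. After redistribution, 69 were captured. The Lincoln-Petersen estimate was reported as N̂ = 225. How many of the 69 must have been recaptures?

R = 23

From N = M·C/R: R = M·C / N = 75·69 / 225 = 5175 / 225 = 23.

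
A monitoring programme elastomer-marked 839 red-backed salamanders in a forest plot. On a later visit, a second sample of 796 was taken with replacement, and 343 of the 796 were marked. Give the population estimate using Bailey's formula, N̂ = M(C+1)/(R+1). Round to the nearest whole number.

N ≈ 1944

N̂ = 839·(796+1)/(343+1) = 839·797/344 = 668683/344 ≈ 1943.8 → 1944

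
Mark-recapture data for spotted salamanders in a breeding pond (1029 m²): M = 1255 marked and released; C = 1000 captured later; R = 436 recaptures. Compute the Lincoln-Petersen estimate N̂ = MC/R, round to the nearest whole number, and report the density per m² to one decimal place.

N̂ = 1255·1000/436 = 1255000/436 ≈ 2878.4 → 2878
Density = N̂ / area = 2878 / 1029 ≈ 2.80 → 2.8 per m²

density ≈ 2.8 spotted salamanders per m²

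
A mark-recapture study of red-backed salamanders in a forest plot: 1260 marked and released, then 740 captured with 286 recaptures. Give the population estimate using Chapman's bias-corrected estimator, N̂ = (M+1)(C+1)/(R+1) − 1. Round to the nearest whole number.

N ≈ 3255

N̂ = (1260+1)(740+1)/(286+1) − 1 = 1261·741/287 − 1
= 934401/287 − 1 ≈ 3255.8 − 1 ≈ 3254.8 → 3255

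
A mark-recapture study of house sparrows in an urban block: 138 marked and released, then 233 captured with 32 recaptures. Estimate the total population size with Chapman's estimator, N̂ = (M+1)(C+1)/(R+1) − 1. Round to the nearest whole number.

N ≈ 985

N̂ = (138+1)(233+1)/(32+1) − 1 = 139·234/33 − 1
= 32526/33 − 1 ≈ 985.6 − 1 ≈ 984.6 → 985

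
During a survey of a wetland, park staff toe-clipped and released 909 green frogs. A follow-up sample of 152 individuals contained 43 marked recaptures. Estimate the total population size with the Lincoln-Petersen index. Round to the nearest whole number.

N ≈ 3213

If marked individuals mix randomly, R/C ≈ M/N, giving N ≈ M·C/R.
N = (909 × 152) / 43 = 138168 / 43 ≈ 3213.2 → 3213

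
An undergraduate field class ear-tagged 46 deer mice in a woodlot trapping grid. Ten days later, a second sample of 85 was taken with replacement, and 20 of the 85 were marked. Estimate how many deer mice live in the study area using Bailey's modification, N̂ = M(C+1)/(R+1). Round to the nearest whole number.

N ≈ 188

N̂ = 46·(85+1)/(20+1) = 46·86/21 = 3956/21 ≈ 188.4 → 188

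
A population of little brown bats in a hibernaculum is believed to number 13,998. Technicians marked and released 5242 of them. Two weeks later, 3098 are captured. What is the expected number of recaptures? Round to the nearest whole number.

The marked fraction of the population is 5242/13998, so in a sample of 3098 expect C·(M/N) marked.
E[R] = 5242 × 3098 / 13998 = 16239716 / 13998 ≈ 1160.1 → 1160

expected recaptures ≈ 1160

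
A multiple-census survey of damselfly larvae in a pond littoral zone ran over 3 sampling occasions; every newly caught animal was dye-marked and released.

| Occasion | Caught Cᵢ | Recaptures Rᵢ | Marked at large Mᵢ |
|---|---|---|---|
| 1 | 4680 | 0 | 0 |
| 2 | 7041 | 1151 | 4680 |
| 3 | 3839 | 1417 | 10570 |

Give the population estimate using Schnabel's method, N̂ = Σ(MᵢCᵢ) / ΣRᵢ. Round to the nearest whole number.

N ≈ 28,633

Σ MᵢCᵢ = 0·4680 + 4680·7041 + 10570·3839 = 0 + 32951880 + 40578230 = 73530110
Σ Rᵢ = 0 + 1151 + 1417 = 2568
N̂ = 73530110 / 2568 ≈ 28633.2 → 28633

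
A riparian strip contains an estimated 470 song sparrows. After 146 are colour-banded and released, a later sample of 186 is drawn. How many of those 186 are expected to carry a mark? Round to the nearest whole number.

expected recaptures ≈ 58

The marked fraction of the population is 146/470, so in a sample of 186 expect C·(M/N) marked.
E[R] = 146 × 186 / 470 = 27156 / 470 ≈ 57.8 → 58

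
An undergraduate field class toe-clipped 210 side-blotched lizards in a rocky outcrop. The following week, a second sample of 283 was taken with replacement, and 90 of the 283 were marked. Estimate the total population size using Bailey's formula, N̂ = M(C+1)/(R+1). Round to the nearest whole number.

N̂ = 210·(283+1)/(90+1) = 210·284/91 = 59640/91 ≈ 655.4 → 655

N ≈ 655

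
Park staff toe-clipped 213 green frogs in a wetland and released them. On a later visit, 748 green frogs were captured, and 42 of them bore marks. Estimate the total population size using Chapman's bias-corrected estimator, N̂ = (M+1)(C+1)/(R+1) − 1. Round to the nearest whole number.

N̂ = (213+1)(748+1)/(42+1) − 1 = 214·749/43 − 1
= 160286/43 − 1 ≈ 3727.6 − 1 ≈ 3726.6 → 3727

N ≈ 3727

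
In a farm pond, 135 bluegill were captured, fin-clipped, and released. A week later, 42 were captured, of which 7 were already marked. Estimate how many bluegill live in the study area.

The marked fraction in the recapture sample should equal the marked fraction in the population: 7/42 = 135/N.
N = (135 × 42) / 7 = 5670 / 7 = 810

N = 810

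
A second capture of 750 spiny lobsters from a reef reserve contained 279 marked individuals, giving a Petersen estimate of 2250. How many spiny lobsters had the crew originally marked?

From N = M·C/R: M = N·R / C = 2250·279 / 750 = 627750 / 750 = 837.

M = 837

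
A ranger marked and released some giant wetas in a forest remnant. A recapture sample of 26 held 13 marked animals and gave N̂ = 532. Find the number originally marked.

M = 266

From N = M·C/R: M = N·R / C = 532·13 / 26 = 6916 / 26 = 266.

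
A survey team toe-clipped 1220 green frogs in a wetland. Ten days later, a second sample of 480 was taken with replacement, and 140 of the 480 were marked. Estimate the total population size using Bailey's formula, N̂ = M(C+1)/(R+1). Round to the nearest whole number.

N ≈ 4162

N̂ = 1220·(480+1)/(140+1) = 1220·481/141 = 586820/141 ≈ 4161.8 → 4162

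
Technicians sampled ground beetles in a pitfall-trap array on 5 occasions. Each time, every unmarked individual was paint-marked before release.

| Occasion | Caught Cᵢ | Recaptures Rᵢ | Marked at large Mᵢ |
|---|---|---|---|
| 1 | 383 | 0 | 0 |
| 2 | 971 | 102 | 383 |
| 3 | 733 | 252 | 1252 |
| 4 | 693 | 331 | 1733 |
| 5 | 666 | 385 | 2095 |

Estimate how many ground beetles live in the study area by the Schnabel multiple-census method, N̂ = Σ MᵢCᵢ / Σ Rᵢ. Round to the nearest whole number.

Σ MᵢCᵢ = 0·383 + 383·971 + 1252·733 + 1733·693 + 2095·666 = 0 + 371893 + 917716 + 1200969 + 1395270 = 3885848
Σ Rᵢ = 0 + 102 + 252 + 331 + 385 = 1070
N̂ = 3885848 / 1070 ≈ 3631.6 → 3632

N ≈ 3632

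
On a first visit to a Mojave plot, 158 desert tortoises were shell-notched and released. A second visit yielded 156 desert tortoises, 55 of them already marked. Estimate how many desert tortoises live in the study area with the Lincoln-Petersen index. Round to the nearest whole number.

N ≈ 448

N = (158 × 156) / 55 = 24648 / 55 ≈ 448.1 → 448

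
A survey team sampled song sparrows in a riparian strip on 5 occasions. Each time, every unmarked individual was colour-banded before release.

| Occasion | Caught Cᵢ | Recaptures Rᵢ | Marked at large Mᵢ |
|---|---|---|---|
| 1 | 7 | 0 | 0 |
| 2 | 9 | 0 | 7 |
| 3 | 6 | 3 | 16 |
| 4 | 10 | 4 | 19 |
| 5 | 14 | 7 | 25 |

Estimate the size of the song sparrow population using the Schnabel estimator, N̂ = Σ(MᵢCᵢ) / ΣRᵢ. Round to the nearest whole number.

Σ MᵢCᵢ = 0·7 + 7·9 + 16·6 + 19·10 + 25·14 = 0 + 63 + 96 + 190 + 350 = 699
Σ Rᵢ = 0 + 0 + 3 + 4 + 7 = 14
N̂ = 699 / 14 ≈ 49.9 → 50

N ≈ 50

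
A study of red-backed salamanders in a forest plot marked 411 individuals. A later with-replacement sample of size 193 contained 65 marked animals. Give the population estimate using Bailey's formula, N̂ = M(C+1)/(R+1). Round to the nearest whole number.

N̂ = 411·(193+1)/(65+1) = 411·194/66 = 79734/66 ≈ 1208.1 → 1208

N ≈ 1208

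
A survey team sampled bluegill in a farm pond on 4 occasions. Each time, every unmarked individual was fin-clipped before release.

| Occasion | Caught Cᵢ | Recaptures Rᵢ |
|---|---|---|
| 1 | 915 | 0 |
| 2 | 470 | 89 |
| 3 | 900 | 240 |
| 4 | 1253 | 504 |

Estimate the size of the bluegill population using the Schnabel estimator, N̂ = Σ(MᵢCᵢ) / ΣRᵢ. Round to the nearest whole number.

Marked at large before each occasion: Mᵢ = Σⱼ<ᵢ (Cⱼ − Rⱼ) → M1=0, M2=915, M3=1296, M4=1956
Σ MᵢCᵢ = 0·915 + 915·470 + 1296·900 + 1956·1253 = 0 + 430050 + 1166400 + 2450868 = 4047318
Σ Rᵢ = 0 + 89 + 240 + 504 = 833
N̂ = 4047318 / 833 ≈ 4858.7 → 4859

N ≈ 4859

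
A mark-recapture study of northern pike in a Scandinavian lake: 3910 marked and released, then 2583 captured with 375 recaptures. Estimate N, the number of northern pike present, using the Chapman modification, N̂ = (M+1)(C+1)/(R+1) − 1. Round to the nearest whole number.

N ≈ 26,877

N̂ = (3910+1)(2583+1)/(375+1) − 1 = 3911·2584/376 − 1
= 10106024/376 − 1 ≈ 26877.7 − 1 ≈ 26876.7 → 26877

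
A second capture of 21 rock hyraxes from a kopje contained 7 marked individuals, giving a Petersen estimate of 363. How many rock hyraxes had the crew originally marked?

From N = M·C/R: M = N·R / C = 363·7 / 21 = 2541 / 21 = 121.

M = 121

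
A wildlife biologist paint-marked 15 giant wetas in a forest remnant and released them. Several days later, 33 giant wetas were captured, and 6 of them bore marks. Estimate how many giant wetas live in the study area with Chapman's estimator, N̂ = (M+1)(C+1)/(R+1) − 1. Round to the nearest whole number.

N ≈ 77

N̂ = (15+1)(33+1)/(6+1) − 1 = 16·34/7 − 1
= 544/7 − 1 ≈ 77.7 − 1 ≈ 76.7 → 77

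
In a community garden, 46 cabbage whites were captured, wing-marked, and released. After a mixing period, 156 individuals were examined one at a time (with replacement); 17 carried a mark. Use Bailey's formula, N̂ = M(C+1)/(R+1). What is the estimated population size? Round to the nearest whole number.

N̂ = 46·(156+1)/(17+1) = 46·157/18 = 7222/18 ≈ 401.2 → 401

N ≈ 401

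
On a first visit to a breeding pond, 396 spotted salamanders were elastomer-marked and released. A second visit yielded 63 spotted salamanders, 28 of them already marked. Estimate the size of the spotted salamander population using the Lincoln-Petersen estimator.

The marked fraction in the recapture sample should equal the marked fraction in the population: 28/63 = 396/N.
N = (396 × 63) / 28 = 24948 / 28 = 891

N = 891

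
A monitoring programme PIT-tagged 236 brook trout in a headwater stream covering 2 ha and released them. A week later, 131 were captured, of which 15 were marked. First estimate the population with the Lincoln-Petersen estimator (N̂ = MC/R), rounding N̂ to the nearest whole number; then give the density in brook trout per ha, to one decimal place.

N̂ = 236·131/15 = 30916/15 ≈ 2061.1 → 2061
Density = N̂ / area = 2061 / 2 ≈ 1030.50 → 1030.5 per ha

density ≈ 1030.5 brook trout per ha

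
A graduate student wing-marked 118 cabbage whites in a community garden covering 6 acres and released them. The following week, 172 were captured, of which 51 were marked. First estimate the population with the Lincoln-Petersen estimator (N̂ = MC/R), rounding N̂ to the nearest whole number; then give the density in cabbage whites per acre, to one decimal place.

density ≈ 66.3 cabbage whites per acre

N̂ = 118·172/51 = 20296/51 ≈ 398.0 → 398
Density = N̂ / area = 398 / 6 ≈ 66.33 → 66.3 per acre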